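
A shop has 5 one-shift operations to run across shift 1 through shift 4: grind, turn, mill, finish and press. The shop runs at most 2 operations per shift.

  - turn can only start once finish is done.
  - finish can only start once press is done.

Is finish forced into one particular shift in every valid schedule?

finish can be shift 2 (e.g. press=shift 1; mill=shift 2; finish=shift 2; grind=shift 1; turn=shift 3) or shift 3 (e.g. turn=shift 4, grind=shift 1, press=shift 1, finish=shift 3, mill=shift 2).

No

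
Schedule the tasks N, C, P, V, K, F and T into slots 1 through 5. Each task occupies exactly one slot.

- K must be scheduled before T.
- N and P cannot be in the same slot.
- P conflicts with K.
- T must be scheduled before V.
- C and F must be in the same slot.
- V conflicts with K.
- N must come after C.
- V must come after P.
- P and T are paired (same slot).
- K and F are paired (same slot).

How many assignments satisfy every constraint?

Splitting on N: it can be 2 (3), 3 (5), 4 (7), 5 (10). Listing each branch's schedules as (C, P, V, K, F, T):
N=2: (1,3,4,1,1,3) (1,3,5,1,1,3) (1,4,5,1,1,4) — 3.
N=3: (1,2,3,1,1,2) (1,2,4,1,1,2) (1,2,5,1,1,2) (1,4,5,1,1,4) (2,4,5,2,2,4) — 5.
N=4: (1,2,3,1,1,2) (1,2,4,1,1,2) (1,2,5,1,1,2) (1,3,4,1,1,3) (1,3,5,1,1,3) (2,3,4,2,2,3) (2,3,5,2,2,3) — 7.
N=5: (1,2,3,1,1,2) (1,2,4,1,1,2) (1,2,5,1,1,2) (1,3,4,1,1,3) (1,3,5,1,1,3) (1,4,5,1,1,4) (2,3,4,2,2,3) (2,3,5,2,2,3) (2,4,5,2,2,4) (3,4,5,3,3,4) — 10.
Summing: 3 + 5 + 7 + 10 = 25.

25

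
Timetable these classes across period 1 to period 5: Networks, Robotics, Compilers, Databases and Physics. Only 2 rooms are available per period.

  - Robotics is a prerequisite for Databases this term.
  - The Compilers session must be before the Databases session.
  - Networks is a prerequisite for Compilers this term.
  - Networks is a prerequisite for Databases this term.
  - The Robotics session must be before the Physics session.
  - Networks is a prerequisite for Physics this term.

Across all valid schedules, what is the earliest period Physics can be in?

period 2

Precedence pushes Physics to at least period 2.
Physics at period 2 is achievable: Compilers in period 2; Robotics in period 1; Physics in period 2; Networks in period 1; Databases in period 3.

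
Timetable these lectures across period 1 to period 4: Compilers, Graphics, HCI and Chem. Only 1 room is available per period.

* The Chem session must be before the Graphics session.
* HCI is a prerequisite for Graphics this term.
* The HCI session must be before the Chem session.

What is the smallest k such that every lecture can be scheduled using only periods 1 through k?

The precedence chain requires at least 3 distinct periods.
With at most 1 per period and 4 lectures, at least 4 periods are needed.
4 works (last occupied period: period 4): for example Chem=period 2, HCI=period 1, Graphics=period 3, Compilers=period 4.

4 periods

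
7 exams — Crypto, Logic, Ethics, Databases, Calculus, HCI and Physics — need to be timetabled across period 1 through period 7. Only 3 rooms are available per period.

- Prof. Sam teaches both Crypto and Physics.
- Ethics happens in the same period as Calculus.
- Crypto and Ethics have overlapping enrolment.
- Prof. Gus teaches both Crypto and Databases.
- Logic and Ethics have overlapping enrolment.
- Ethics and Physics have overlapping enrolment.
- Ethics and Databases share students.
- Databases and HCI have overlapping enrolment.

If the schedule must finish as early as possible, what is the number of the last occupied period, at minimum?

period 3

With at most 3 per period and 7 exams, at least 3 periods are needed.
3 works (last occupied period: period 3): for example Physics -> period 3, Logic -> period 1, Crypto -> period 1, Databases -> period 3, Ethics -> period 2, Calculus -> period 2, HCI -> period 1.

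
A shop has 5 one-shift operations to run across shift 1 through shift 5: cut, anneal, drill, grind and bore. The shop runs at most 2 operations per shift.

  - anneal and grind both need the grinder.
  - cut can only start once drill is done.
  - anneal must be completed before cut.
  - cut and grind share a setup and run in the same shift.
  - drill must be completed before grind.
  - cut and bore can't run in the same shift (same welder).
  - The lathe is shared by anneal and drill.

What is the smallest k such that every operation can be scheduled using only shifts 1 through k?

3 shifts

The precedence chain requires at least 2 distinct shifts.
With at most 2 per shift and 5 operations, at least 3 shifts are needed.
3 works (last occupied shift: shift 3): for example cut -> shift 3; anneal -> shift 2; grind -> shift 3; bore -> shift 1; drill -> shift 1.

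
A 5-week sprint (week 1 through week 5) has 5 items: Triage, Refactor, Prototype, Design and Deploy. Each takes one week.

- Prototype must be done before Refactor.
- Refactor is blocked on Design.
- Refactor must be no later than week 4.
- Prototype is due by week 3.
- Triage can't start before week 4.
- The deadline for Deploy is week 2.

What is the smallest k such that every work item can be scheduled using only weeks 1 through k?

The precedence chain requires at least 2 distinct weeks.
Triage can't be placed before week 4, so the schedule must run through at least week 4.
4 works (last occupied week: week 4): for example Refactor=week 2; Design=week 1; Deploy=week 1; Triage=week 4; Prototype=week 1.

4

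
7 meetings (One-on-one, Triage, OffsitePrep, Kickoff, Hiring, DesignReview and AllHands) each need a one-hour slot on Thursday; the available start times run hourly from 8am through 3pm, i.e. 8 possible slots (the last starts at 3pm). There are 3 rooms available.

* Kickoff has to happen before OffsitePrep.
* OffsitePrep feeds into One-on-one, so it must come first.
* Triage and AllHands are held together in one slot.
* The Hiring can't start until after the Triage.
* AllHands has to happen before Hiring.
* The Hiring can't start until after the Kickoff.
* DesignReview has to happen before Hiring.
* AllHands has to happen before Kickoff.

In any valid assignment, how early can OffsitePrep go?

10am

Precedence pushes OffsitePrep to at least 10am; downstream work caps OffsitePrep at 2pm.
OffsitePrep at 10am is achievable: Hiring in 10am; Triage in 8am; DesignReview in 8am; One-on-one in 11am; Kickoff in 9am; OffsitePrep in 10am; AllHands in 8am.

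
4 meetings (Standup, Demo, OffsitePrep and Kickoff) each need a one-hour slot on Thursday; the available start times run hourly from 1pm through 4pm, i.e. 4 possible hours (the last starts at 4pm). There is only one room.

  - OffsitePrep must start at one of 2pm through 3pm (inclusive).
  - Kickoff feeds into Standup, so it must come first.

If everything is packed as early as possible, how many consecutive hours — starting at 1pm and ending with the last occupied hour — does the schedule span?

4

The precedence chain requires at least 2 distinct hours.
With at most 1 per hour and 4 meetings, at least 4 hours are needed.
4 works (last occupied hour: 4pm): for example Kickoff -> 1pm, OffsitePrep -> 2pm, Standup -> 3pm, Demo -> 4pm.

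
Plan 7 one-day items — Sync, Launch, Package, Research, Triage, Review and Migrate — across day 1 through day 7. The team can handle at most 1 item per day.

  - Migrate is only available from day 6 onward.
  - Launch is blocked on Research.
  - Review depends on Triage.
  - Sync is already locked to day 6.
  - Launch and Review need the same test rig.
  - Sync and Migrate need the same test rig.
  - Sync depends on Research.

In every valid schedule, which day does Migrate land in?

Migrate's window is day 6–day 7.
Sync is fixed at day 6, and Migrate can't share a day with Sync.
So Migrate must be day 7.

day 7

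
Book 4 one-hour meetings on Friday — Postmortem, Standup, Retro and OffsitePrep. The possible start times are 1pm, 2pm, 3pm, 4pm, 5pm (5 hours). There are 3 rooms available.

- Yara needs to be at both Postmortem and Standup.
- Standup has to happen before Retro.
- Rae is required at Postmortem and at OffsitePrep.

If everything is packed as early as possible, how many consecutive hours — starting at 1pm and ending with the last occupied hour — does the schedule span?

The precedence chain requires at least 2 distinct hours.
With at most 3 per hour and 4 meetings, at least 2 hours are needed.
2 works (last occupied hour: 2pm): for example OffsitePrep in 1pm, Standup in 1pm, Postmortem in 2pm, Retro in 2pm.

2 hours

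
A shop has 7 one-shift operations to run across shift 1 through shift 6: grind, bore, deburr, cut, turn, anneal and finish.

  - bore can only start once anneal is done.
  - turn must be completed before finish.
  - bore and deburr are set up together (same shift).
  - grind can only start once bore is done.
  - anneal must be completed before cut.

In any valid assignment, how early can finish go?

Precedence pushes finish to at least shift 2.
finish at shift 2 is achievable: anneal -> shift 1; grind -> shift 3; cut -> shift 2; bore -> shift 2; deburr -> shift 2; turn -> shift 1; finish -> shift 2.

shift 2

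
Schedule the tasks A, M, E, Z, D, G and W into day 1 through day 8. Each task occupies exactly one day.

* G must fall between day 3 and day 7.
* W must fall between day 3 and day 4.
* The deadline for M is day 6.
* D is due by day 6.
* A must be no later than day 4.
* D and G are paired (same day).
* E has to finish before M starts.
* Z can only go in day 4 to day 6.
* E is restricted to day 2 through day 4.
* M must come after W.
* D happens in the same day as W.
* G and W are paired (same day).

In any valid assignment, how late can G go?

day 4

G is available from day 3; G's own window allows nothing later than day 7; G must be in the same day as W, which can't be after day 4, so G is at most day 4.
G at day 4 is achievable: G in day 4; D in day 4; Z in day 4; M in day 5; A in day 1; E in day 2; W in day 4.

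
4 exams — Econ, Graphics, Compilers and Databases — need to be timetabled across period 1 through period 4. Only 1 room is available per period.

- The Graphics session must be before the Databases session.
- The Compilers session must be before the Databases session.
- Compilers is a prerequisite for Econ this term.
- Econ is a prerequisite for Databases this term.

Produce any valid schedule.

Graphics=period 3, Compilers=period 1, Econ=period 2, Databases=period 4

Checking: Econ(period 2) before Databases(period 4); Graphics(period 3) before Databases(period 4); Compilers(period 1) before Databases(period 4); Compilers(period 1) before Econ(period 2); max 1 per period (cap 1).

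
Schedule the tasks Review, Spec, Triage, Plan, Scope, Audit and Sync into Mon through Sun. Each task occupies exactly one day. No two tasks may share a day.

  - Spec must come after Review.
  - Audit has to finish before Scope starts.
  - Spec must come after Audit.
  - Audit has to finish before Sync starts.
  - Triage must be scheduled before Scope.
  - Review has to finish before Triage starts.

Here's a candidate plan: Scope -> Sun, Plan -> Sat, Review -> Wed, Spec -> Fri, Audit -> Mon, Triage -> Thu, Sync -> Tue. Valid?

Yes

Spec must come after Review — holds.
No two tasks may share a day — holds.
Triage must be scheduled before Scope — holds.
Spec must come after Audit — holds.
Review has to finish before Triage starts — holds.
Audit has to finish before Scope starts — holds.
Audit has to finish before Sync starts — holds.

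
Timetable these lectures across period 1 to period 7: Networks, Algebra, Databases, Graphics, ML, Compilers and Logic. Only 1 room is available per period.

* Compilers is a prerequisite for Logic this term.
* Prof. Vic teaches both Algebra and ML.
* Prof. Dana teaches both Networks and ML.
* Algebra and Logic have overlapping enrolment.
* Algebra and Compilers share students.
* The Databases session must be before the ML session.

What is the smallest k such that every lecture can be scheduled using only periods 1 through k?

The precedence chain requires at least 2 distinct periods.
With at most 1 per period and 7 lectures, at least 7 periods are needed.
7 works (last occupied period: period 7): for example Compilers=period 3; Databases=period 1; Networks=period 5; ML=period 2; Graphics=period 7; Logic=period 4; Algebra=period 6.

7 periods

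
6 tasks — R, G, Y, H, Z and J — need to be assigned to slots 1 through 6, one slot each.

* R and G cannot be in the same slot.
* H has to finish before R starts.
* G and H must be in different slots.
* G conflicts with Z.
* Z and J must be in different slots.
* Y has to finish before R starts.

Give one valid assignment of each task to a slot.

Y in 1; H in 1; G in 3; Z in 1; R in 2; J in 2

Checking: H(1) before R(2); Y(1) before R(2); Z(1) != J(2); R(2) != G(3); G(3) != H(1); G(3) != Z(1).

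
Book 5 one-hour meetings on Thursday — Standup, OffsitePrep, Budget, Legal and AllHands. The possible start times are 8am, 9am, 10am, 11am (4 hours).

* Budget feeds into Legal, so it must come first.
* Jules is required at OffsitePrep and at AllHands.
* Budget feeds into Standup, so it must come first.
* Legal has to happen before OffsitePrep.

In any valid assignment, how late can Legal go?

10am

Precedence pushes Legal to at least 9am; downstream work caps Legal at 10am.
Legal at 10am is achievable: Budget=8am; Standup=9am; AllHands=8am; OffsitePrep=11am; Legal=10am.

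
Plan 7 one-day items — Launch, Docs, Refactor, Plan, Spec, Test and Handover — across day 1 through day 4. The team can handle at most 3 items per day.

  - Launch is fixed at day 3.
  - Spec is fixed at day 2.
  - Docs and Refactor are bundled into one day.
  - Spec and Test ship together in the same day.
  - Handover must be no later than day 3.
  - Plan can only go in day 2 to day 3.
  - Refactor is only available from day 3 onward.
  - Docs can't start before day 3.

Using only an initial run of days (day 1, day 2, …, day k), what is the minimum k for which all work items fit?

3 days

With at most 3 per day and 7 work items, at least 3 days are needed.
Launch can't be placed before day 3, so the schedule must run through at least day 3.
3 works (last occupied day: day 3): for example Docs -> day 3, Handover -> day 1, Spec -> day 2, Refactor -> day 3, Launch -> day 3, Plan -> day 2, Test -> day 2.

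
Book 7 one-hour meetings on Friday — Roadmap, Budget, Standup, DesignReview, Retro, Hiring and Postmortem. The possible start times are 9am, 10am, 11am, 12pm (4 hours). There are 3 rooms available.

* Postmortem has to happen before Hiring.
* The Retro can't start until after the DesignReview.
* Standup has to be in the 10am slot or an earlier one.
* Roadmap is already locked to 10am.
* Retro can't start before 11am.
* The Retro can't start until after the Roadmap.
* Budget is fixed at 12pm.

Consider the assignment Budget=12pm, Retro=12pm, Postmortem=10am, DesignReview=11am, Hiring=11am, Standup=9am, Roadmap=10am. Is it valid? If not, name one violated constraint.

Valid

Retro can't start before 11am — holds.
Postmortem has to happen before Hiring — holds.
There are 3 rooms available — holds.
The Retro can't start until after the DesignReview — holds.
Standup has to be in the 10am slot or an earlier one — holds.
Roadmap is already locked to 10am — holds.
Budget is fixed at 12pm — holds.
The Retro can't start until after the Roadmap — holds.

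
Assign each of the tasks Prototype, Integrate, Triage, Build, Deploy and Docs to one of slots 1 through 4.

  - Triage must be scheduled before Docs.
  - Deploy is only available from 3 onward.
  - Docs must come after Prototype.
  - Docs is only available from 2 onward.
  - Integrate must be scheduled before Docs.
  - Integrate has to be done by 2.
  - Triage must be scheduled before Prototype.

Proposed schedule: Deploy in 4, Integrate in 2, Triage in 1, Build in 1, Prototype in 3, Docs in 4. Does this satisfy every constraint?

Docs must come after Prototype — holds.
Deploy is only available from 3 onward — holds.
Triage must be scheduled before Docs — holds.
Integrate has to be done by 2 — holds.
Triage must be scheduled before Prototype — holds.
Docs is only available from 2 onward — holds.
Integrate must be scheduled before Docs — holds.

Valid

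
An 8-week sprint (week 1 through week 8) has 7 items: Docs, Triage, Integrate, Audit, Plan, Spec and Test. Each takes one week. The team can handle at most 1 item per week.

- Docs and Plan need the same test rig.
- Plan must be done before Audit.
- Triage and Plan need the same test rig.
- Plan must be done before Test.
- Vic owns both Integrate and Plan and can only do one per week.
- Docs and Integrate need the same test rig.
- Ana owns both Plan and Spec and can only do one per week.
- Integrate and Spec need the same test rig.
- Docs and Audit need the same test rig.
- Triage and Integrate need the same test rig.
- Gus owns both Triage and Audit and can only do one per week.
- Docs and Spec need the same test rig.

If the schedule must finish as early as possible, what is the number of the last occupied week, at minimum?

7

The precedence chain requires at least 2 distinct weeks.
With at most 1 per week and 7 tasks, at least 7 weeks are needed.
7 works (last occupied week: week 7): for example Spec -> week 7; Integrate -> week 6; Triage -> week 5; Plan -> week 1; Test -> week 3; Audit -> week 2; Docs -> week 4.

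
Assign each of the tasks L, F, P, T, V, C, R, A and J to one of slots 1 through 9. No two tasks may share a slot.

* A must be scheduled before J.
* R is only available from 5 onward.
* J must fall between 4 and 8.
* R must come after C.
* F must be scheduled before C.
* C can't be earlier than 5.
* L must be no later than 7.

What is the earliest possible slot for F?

1

Downstream work caps F at 7.
F at 1 is achievable: T in 8, R in 6, J in 4, A in 3, V in 9, F in 1, L in 2, P in 7, C in 5.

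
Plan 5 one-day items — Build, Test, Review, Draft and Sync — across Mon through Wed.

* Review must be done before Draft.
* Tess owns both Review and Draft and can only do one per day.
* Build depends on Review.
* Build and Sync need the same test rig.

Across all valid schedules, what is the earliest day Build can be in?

Tue

Precedence pushes Build to at least Tue.
Build at Tue is achievable: Build -> Tue, Sync -> Mon, Review -> Mon, Draft -> Tue, Test -> Mon.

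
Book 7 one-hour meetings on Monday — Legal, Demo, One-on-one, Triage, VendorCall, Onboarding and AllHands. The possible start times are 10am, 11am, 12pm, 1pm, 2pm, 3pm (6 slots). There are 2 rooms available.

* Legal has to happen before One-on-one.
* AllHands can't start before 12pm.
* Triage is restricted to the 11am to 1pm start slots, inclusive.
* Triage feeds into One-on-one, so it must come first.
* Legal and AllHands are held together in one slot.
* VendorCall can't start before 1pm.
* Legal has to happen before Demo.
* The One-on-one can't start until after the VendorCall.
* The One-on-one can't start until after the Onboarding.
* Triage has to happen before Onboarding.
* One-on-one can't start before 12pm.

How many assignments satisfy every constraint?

23

Splitting on Legal: it can be 12pm (16), 1pm (4), 2pm (3). Listing each branch's schedules as (Demo, One-on-one, Triage, VendorCall, Onboarding, AllHands):
Legal=12pm: (1pm,3pm,11am,1pm,2pm,12pm) (1pm,3pm,11am,2pm,1pm,12pm) (1pm,3pm,11am,2pm,2pm,12pm) (1pm,3pm,1pm,2pm,2pm,12pm) (2pm,2pm,11am,1pm,1pm,12pm) (2pm,3pm,11am,1pm,1pm,12pm) (2pm,3pm,11am,1pm,2pm,12pm) (2pm,3pm,11am,2pm,1pm,12pm) (2pm,3pm,1pm,1pm,2pm,12pm) (3pm,2pm,11am,1pm,1pm,12pm) (3pm,3pm,11am,1pm,1pm,12pm) (3pm,3pm,11am,1pm,2pm,12pm) (3pm,3pm,11am,2pm,1pm,12pm) (3pm,3pm,11am,2pm,2pm,12pm) (3pm,3pm,1pm,1pm,2pm,12pm) (3pm,3pm,1pm,2pm,2pm,12pm) — 16.
Legal=1pm: (2pm,3pm,11am,2pm,12pm,1pm) (3pm,3pm,11am,2pm,12pm,1pm) (3pm,3pm,11am,2pm,2pm,1pm) (3pm,3pm,12pm,2pm,2pm,1pm) — 4.
Legal=2pm: (3pm,3pm,11am,1pm,12pm,2pm) (3pm,3pm,11am,1pm,1pm,2pm) (3pm,3pm,12pm,1pm,1pm,2pm) — 3.
Summing: 16 + 4 + 3 = 23.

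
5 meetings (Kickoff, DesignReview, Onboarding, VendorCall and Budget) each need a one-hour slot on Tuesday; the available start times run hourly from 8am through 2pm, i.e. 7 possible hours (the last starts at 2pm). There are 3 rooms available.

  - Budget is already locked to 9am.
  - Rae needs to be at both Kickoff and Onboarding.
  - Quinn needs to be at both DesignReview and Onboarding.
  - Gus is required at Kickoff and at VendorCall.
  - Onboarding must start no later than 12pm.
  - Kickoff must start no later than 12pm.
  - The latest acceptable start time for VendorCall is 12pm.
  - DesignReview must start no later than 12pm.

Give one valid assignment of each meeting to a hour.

Onboarding -> 9am, DesignReview -> 8am, Kickoff -> 8am, Budget -> 9am, VendorCall -> 9am

Checking: Kickoff(8am) != Onboarding(9am); Kickoff(8am) != VendorCall(9am); DesignReview(8am) != Onboarding(9am); Kickoff=8am in [8am,12pm]; Budget=9am in [9am,9am]; DesignReview=8am in [8am,12pm]; Onboarding=9am in [8am,12pm]; VendorCall=9am in [8am,12pm]; max 3 per hour (cap 3).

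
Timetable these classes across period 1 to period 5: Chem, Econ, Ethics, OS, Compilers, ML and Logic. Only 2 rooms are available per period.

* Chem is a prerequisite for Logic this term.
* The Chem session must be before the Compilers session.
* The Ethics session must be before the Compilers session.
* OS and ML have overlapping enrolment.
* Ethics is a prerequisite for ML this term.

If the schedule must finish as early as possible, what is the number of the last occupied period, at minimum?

The precedence chain requires at least 2 distinct periods.
With at most 2 per period and 7 classes, at least 4 periods are needed.
4 works (last occupied period: period 4): for example Ethics in period 1; Logic in period 3; ML in period 2; Compilers in period 2; OS in period 4; Chem in period 1; Econ in period 3.

4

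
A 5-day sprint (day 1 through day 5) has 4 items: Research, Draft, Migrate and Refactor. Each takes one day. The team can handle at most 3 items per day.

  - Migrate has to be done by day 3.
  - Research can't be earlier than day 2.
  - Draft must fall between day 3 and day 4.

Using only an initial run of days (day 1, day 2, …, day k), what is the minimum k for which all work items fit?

3

With at most 3 per day and 4 work items, at least 2 days are needed.
Draft can't be placed before day 3, so the schedule must run through at least day 3.
3 works (last occupied day: day 3): for example Research in day 2; Draft in day 3; Refactor in day 1; Migrate in day 1.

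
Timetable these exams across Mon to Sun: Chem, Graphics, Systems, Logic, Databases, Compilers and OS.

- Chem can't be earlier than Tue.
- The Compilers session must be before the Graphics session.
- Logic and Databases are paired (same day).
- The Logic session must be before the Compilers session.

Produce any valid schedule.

OS=Mon; Systems=Mon; Graphics=Wed; Logic=Mon; Chem=Tue; Compilers=Tue; Databases=Mon

Checking: Compilers(Tue) before Graphics(Wed); Logic(Mon) before Compilers(Tue); Logic = Databases = Mon; Chem=Tue in [Tue,Sun].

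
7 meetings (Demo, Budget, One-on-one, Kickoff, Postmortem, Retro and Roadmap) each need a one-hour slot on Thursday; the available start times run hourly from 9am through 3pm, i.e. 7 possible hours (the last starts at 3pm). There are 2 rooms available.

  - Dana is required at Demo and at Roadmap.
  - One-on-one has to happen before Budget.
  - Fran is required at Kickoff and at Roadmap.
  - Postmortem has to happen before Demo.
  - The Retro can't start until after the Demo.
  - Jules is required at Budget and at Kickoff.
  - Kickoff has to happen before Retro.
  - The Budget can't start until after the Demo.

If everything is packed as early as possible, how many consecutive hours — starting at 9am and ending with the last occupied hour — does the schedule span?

The precedence chain requires at least 3 distinct hours.
With at most 2 per hour and 7 meetings, at least 4 hours are needed.
4 works (last occupied hour: 12pm): for example Demo -> 10am; Kickoff -> 10am; Retro -> 11am; Roadmap -> 12pm; Budget -> 11am; Postmortem -> 9am; One-on-one -> 9am.

4 hours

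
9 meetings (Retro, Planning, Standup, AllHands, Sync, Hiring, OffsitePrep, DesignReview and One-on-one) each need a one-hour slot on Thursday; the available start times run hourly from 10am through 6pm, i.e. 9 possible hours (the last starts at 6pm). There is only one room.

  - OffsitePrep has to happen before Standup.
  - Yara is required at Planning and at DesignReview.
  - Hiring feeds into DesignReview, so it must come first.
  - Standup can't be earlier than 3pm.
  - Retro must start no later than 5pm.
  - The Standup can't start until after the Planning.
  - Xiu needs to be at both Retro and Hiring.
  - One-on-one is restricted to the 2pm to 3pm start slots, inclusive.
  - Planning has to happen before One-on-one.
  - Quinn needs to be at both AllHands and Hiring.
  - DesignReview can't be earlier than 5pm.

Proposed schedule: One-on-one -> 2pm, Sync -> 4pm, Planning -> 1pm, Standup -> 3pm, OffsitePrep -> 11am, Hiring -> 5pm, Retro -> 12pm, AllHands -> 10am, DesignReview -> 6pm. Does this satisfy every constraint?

Yara is required at Planning and at DesignReview — holds.
Hiring feeds into DesignReview, so it must come first — holds.
One-on-one is restricted to the 2pm to 3pm start slots, inclusive — holds.
The Standup can't start until after the Planning — holds.
Quinn needs to be at both AllHands and Hiring — holds.
Standup can't be earlier than 3pm — holds.
Planning has to happen before One-on-one — holds.
Retro must start no later than 5pm — holds.
Xiu needs to be at both Retro and Hiring — holds.
OffsitePrep has to happen before Standup — holds.
DesignReview can't be earlier than 5pm — holds.
There is only one room — holds.

Yes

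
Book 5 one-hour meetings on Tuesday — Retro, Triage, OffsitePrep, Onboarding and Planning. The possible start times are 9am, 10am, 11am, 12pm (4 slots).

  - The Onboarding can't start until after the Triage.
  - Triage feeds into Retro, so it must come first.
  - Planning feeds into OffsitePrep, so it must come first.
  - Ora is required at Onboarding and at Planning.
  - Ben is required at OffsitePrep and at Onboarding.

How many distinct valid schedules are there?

42

Splitting on Retro: it can be 10am (9), 11am (15), 12pm (18). Listing each branch's schedules as (Triage, OffsitePrep, Onboarding, Planning):
Retro=10am: (9am,10am,11am,9am) (9am,10am,12pm,9am) (9am,11am,10am,9am) (9am,11am,12pm,9am) (9am,11am,12pm,10am) (9am,12pm,10am,9am) (9am,12pm,10am,11am) (9am,12pm,11am,9am) (9am,12pm,11am,10am) — 9.
Retro=11am: (9am,10am,11am,9am) (9am,10am,12pm,9am) (9am,11am,10am,9am) (9am,11am,12pm,9am) (9am,11am,12pm,10am) (9am,12pm,10am,9am) (9am,12pm,10am,11am) (9am,12pm,11am,9am) (9am,12pm,11am,10am) (10am,10am,11am,9am) (10am,10am,12pm,9am) (10am,11am,12pm,9am) (10am,11am,12pm,10am) (10am,12pm,11am,9am) (10am,12pm,11am,10am) — 15.
Retro=12pm: (9am,10am,11am,9am) (9am,10am,12pm,9am) (9am,11am,10am,9am) (9am,11am,12pm,9am) (9am,11am,12pm,10am) (9am,12pm,10am,9am) (9am,12pm,10am,11am) (9am,12pm,11am,9am) (9am,12pm,11am,10am) (10am,10am,11am,9am) (10am,10am,12pm,9am) (10am,11am,12pm,9am) (10am,11am,12pm,10am) (10am,12pm,11am,9am) (10am,12pm,11am,10am) (11am,10am,12pm,9am) (11am,11am,12pm,9am) (11am,11am,12pm,10am) — 18.
Summing: 9 + 15 + 18 = 42.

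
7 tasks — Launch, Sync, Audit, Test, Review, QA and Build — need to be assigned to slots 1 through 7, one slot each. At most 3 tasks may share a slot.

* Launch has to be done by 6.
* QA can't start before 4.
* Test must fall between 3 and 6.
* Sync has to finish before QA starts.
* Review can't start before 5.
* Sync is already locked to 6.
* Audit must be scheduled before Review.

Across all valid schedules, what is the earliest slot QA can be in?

7

QA is available from 4; precedence pushes QA to at least 7.
QA at 7 is achievable: QA -> 7; Launch -> 1; Test -> 3; Build -> 1; Audit -> 1; Sync -> 6; Review -> 5.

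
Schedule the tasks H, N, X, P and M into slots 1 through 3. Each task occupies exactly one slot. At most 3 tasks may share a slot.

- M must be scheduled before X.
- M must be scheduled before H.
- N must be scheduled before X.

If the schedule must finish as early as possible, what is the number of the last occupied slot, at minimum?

The precedence chain requires at least 2 distinct slots.
With at most 3 per slot and 5 tasks, at least 2 slots are needed.
2 works (last occupied slot: 2): for example M -> 1; X -> 2; H -> 2; N -> 1; P -> 1.

2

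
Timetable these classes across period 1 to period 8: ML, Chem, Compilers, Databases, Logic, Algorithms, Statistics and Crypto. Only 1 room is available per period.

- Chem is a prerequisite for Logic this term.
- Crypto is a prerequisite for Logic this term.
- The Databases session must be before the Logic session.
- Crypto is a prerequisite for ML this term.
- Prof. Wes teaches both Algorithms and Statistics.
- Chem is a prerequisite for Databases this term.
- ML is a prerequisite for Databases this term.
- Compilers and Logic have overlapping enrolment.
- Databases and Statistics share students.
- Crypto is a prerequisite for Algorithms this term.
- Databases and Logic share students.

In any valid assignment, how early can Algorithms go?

Precedence pushes Algorithms to at least period 2.
Algorithms at period 2 is achievable: Algorithms in period 2; Logic in period 6; Compilers in period 7; Statistics in period 8; Crypto in period 1; ML in period 3; Chem in period 4; Databases in period 5.

period 2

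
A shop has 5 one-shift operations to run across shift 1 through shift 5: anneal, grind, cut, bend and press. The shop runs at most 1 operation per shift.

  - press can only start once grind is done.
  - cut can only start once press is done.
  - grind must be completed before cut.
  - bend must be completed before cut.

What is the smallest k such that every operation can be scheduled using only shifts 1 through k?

The precedence chain requires at least 3 distinct shifts.
With at most 1 per shift and 5 operations, at least 5 shifts are needed.
5 works (last occupied shift: shift 5): for example press in shift 2, cut in shift 4, grind in shift 1, anneal in shift 5, bend in shift 3.

5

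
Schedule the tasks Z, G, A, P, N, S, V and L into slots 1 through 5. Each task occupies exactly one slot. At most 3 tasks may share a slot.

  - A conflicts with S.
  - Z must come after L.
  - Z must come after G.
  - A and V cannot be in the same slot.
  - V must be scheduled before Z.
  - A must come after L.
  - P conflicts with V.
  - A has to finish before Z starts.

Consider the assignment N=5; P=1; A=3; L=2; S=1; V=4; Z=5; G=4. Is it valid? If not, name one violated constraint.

Yes

A must come after L — holds.
P conflicts with V — holds.
V must be scheduled before Z — holds.
Z must come after L — holds.
At most 3 tasks may share a slot — holds.
A has to finish before Z starts — holds.
Z must come after G — holds.
A and V cannot be in the same slot — holds.
A conflicts with S — holds.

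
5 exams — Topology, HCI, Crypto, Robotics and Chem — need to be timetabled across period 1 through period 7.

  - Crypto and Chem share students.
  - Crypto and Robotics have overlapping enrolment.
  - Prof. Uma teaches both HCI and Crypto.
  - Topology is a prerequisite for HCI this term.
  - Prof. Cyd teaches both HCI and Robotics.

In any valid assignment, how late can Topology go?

Downstream work caps Topology at period 6.
Topology at period 6 is achievable: Crypto in period 1; HCI in period 7; Topology in period 6; Robotics in period 2; Chem in period 2.

period 6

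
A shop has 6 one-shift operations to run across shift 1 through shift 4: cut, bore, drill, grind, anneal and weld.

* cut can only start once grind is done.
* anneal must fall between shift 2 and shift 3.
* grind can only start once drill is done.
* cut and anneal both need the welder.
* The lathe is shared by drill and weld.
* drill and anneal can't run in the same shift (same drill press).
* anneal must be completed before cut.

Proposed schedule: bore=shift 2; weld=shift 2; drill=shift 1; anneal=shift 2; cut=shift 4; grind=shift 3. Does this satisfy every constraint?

anneal must be completed before cut — holds.
grind can only start once drill is done — holds.
cut can only start once grind is done — holds.
The lathe is shared by drill and weld — holds.
cut and anneal both need the welder — holds.
anneal must fall between shift 2 and shift 3 — holds.
drill and anneal can't run in the same shift (same drill press) — holds.

Yes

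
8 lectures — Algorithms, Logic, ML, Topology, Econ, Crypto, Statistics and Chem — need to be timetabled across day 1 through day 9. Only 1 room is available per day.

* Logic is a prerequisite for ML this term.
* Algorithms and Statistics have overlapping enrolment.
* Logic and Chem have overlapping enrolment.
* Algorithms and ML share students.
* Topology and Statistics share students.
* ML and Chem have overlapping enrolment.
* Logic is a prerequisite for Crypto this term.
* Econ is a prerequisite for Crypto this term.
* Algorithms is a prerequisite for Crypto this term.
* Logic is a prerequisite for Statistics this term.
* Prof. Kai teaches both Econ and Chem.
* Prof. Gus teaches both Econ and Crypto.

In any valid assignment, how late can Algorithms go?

day 8

Downstream work caps Algorithms at day 8.
Algorithms at day 8 is achievable: Chem in day 6, Econ in day 3, Crypto in day 9, Algorithms in day 8, Statistics in day 4, Logic in day 1, Topology in day 5, ML in day 2.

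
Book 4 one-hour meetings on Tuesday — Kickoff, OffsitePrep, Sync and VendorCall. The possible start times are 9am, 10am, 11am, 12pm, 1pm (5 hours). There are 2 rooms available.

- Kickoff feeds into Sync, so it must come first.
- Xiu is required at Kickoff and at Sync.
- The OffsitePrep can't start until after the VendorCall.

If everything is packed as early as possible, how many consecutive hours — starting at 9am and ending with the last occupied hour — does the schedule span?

The precedence chain requires at least 2 distinct hours.
With at most 2 per hour and 4 meetings, at least 2 hours are needed.
2 works (last occupied hour: 10am): for example VendorCall -> 9am; Sync -> 10am; OffsitePrep -> 10am; Kickoff -> 9am.

2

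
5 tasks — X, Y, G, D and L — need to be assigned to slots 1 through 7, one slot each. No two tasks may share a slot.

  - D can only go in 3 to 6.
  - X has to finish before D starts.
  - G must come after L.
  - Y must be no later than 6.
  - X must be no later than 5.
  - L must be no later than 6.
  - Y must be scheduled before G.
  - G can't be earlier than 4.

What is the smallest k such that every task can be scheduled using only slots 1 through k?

5 slots

The precedence chain requires at least 2 distinct slots.
With at most 1 per slot and 5 tasks, at least 5 slots are needed.
G can't be placed before 4, so the schedule must run through at least slot 4.
5 works (last occupied slot: 5): for example D in 5, L in 3, X in 1, Y in 2, G in 4.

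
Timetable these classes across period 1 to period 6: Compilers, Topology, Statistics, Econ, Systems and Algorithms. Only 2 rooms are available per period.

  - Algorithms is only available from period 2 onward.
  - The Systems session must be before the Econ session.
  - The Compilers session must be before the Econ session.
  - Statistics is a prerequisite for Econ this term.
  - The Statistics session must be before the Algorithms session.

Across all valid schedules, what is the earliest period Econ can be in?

Precedence pushes Econ to at least period 2.
Econ at period 3 is achievable: Statistics -> period 1, Algorithms -> period 2, Systems -> period 2, Topology -> period 3, Compilers -> period 1, Econ -> period 3.
Nothing earlier works — the capacity limit rule out every period before period 3.

period 3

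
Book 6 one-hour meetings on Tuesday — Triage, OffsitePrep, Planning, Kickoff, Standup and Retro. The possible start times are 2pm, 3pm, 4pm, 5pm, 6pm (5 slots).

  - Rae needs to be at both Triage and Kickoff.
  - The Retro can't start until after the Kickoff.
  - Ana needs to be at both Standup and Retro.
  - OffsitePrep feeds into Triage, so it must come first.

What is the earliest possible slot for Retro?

Precedence pushes Retro to at least 3pm.
Retro at 3pm is achievable: Triage -> 3pm, Retro -> 3pm, OffsitePrep -> 2pm, Kickoff -> 2pm, Standup -> 2pm, Planning -> 2pm.

3pm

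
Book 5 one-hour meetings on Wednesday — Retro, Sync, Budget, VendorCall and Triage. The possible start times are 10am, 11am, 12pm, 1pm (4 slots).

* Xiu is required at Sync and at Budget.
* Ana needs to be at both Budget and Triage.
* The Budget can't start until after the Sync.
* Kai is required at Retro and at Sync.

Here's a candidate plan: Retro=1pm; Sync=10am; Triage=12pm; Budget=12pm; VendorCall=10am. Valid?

No — it violates: Ana needs to be at both Budget and Triage

Kai is required at Retro and at Sync — holds.
The Budget can't start until after the Sync — holds.
Ana needs to be at both Budget and Triage — violated.
Xiu is required at Sync and at Budget — holds.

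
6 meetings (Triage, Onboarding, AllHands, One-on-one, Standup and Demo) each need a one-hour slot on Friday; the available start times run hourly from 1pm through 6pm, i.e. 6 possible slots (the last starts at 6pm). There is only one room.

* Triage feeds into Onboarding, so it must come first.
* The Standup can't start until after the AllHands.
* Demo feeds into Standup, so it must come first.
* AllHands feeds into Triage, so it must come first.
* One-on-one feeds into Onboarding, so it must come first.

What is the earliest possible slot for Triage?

Precedence pushes Triage to at least 2pm; downstream work caps Triage at 5pm.
Triage at 2pm is achievable: Onboarding in 4pm, Demo in 5pm, AllHands in 1pm, One-on-one in 3pm, Triage in 2pm, Standup in 6pm.

2pm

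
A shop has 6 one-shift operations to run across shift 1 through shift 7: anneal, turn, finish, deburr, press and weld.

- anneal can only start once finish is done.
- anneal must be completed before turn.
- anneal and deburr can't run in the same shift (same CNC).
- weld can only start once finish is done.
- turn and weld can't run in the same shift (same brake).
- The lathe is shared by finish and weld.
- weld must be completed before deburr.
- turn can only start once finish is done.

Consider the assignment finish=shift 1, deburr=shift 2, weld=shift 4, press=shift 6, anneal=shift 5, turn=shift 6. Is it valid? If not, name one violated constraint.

Invalid. weld must be completed before deburr.

turn can only start once finish is done — holds.
The lathe is shared by finish and weld — holds.
weld can only start once finish is done — holds.
weld must be completed before deburr — violated.
anneal and deburr can't run in the same shift (same CNC) — holds.
anneal must be completed before turn — holds.
anneal can only start once finish is done — holds.
turn and weld can't run in the same shift (same brake) — holds.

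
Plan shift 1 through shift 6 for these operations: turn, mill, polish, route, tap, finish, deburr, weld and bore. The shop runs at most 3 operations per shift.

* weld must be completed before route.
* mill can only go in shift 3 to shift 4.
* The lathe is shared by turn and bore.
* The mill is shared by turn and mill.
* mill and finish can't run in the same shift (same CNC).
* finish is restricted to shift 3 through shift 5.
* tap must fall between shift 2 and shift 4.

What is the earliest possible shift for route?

Precedence pushes route to at least shift 2.
route at shift 2 is achievable: route -> shift 2, tap -> shift 2, bore -> shift 3, weld -> shift 1, turn -> shift 1, mill -> shift 3, polish -> shift 1, finish -> shift 4, deburr -> shift 2.

shift 2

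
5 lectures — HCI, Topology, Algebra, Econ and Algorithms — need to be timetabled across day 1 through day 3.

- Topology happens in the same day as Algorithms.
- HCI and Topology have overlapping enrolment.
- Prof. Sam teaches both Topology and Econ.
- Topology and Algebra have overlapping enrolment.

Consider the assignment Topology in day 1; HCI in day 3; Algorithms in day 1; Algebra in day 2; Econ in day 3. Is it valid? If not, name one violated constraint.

Valid

HCI and Topology have overlapping enrolment — holds.
Topology and Algebra have overlapping enrolment — holds.
Topology happens in the same day as Algorithms — holds.
Prof. Sam teaches both Topology and Econ — holds.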